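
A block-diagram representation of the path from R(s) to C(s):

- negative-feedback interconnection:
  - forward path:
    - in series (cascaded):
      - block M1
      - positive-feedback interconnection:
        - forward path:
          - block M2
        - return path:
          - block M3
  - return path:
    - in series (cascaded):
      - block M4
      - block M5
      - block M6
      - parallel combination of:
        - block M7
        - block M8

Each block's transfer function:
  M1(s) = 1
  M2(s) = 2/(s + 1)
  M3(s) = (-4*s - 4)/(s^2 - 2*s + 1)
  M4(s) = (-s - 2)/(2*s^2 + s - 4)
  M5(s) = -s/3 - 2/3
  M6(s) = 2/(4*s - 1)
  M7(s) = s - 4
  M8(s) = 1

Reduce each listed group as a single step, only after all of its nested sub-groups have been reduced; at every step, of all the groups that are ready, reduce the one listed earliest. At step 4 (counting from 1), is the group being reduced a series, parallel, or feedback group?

Answer: series

Working:
Step 1. apply the feedback formula to M2, M3
Step 2. reduce the series chain M1, [M2/(1-M2*M3)]
Step 3. reduce the parallel group M7, M8
Step 4. combine M4, M5, M6, (M7+M8) in series
Step 5. close the feedback loop around (M1*[M2/(1-M2*M3)]), (M4*M5*M6*(M7+M8))
So the answer for step 4 is series.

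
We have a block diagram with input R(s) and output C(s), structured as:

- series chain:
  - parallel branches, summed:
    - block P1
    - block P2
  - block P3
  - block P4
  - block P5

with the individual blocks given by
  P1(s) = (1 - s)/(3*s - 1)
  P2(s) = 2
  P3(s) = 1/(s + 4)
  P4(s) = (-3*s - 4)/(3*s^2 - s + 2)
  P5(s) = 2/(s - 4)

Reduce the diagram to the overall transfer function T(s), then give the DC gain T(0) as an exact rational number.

First reduce the diagram to T(s).

1. add P1, P2 (parallel): (5*s - 1)/(3*s - 1)
2. combine (P1+P2), P3, P4, P5 in series: (-30*s^2 - 34*s + 8)/(9*s^5 - 6*s^4 - 137*s^3 + 94*s^2 - 112*s + 32)
DC gain: substitute s = 0 into T(s) from step 2: T(0) = 8/32 = 1/4.

Answer: 1/4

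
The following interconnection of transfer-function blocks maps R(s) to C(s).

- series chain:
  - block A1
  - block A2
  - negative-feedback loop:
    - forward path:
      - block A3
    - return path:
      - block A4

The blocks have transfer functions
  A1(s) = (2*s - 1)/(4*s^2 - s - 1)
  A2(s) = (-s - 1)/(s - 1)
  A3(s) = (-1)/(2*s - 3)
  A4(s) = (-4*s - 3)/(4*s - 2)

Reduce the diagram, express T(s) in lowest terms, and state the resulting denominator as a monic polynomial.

1. apply the feedback formula to A3, A4 -> (2 - 4*s)/(8*s^2 - 12*s + 9)
2. series reduction of A1, A2, [A3/(1+A3*A4)] -> (8*s^3 - 6*s + 2)/(32*s^5 - 88*s^4 + 96*s^3 - 37*s^2 - 12*s + 9)
No further cancellation is possible in the step-2 result, so that is T(s). Its denominator becomes monic after dividing by the leading coefficient 32.

Hence the answer: s^5 - 11*s^4/4 + 3*s^3 - 37*s^2/32 - 3*s/8 + 9/32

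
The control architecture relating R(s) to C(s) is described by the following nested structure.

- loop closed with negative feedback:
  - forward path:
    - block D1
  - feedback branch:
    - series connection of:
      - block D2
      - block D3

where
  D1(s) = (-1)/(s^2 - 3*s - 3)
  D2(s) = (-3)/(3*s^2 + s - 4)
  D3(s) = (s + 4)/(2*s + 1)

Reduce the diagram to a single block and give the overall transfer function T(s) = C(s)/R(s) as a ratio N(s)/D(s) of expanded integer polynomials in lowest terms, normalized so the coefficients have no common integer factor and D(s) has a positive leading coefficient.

Answer: (-6*s^3 - 5*s^2 + 7*s + 4)/(6*s^5 - 13*s^4 - 40*s^3 + 2*s^2 + 36*s + 24)

Working:
1. multiply D2, D3 (series) -> (-3*s - 12)/(6*s^3 + 5*s^2 - 7*s - 4)
2. collapse the loop (D1 forward, (D2*D3) return) - this is the overall T(s), already in the required normalized form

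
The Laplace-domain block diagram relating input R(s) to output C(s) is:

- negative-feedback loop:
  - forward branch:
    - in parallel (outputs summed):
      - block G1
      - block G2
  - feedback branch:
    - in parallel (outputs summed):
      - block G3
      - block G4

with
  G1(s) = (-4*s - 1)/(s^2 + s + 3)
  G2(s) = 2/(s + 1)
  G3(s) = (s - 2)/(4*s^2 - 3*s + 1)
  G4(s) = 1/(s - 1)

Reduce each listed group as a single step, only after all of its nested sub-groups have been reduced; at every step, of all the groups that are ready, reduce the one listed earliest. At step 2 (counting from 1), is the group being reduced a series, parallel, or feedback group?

The answer is parallel.

Reasoning:
Step 1. reduce the parallel group G1, G2
Step 2. add G3, G4 (parallel)
Step 3. close the feedback loop around (G1+G2), (G3+G4)
Step 2 collapses a parallel group.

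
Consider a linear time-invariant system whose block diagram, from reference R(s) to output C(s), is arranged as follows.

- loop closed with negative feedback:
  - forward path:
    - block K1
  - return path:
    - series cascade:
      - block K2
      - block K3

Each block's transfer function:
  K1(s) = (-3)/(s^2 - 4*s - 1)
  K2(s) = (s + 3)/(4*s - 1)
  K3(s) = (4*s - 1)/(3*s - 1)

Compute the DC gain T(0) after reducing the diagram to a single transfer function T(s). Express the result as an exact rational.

First reduce the diagram to T(s).

Step 1. combine K2, K3 in series = (s + 3)/(3*s - 1)
Step 2. close the feedback loop around K1, (K2*K3) = (3 - 9*s)/(3*s^3 - 13*s^2 - 2*s - 8)
Evaluating the step-2 result (the overall T(s)) at s = 0 gives T(0) = 3/(-8) = -3/8.

Answer: -3/8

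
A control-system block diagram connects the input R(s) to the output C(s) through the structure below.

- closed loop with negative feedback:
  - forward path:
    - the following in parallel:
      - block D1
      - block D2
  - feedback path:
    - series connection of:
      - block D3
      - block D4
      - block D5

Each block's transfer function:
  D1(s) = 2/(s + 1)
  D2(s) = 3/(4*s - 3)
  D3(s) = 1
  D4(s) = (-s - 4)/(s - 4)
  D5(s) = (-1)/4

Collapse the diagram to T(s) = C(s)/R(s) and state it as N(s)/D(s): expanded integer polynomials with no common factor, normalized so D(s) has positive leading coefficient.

The answer is (44*s^2 - 188*s + 48)/(16*s^3 - 49*s^2 + 13*s + 36).

Reasoning:
[1] add D1, D2 (parallel) gives (11*s - 3)/(4*s^2 + s - 3)
[2] multiply D3, D4, D5 (series) gives (s + 4)/(4*s - 16)
[3] apply the feedback formula to (D1+D2), (D3*D4*D5), giving the overall T(s)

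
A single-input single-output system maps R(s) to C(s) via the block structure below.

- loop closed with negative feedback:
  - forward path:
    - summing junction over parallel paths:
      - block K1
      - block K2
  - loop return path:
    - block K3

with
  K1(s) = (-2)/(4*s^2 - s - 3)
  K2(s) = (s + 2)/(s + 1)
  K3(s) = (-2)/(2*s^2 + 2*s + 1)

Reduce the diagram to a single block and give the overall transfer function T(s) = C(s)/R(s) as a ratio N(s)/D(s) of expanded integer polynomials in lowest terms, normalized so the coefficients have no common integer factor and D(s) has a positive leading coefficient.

(1) reduce the parallel group K1, K2, giving (4*s^3 + 7*s^2 - 7*s - 8)/(4*s^3 + 3*s^2 - 4*s - 3)
(2) reduce the feedback loop with forward (K1+K2) and return K3; the result is T(s) itself (integer coefficients, no common factor, positive leading denominator coefficient)

Hence the answer: (8*s^5 + 22*s^4 + 4*s^3 - 23*s^2 - 23*s - 8)/(8*s^5 + 14*s^4 - 6*s^3 - 25*s^2 + 4*s + 13)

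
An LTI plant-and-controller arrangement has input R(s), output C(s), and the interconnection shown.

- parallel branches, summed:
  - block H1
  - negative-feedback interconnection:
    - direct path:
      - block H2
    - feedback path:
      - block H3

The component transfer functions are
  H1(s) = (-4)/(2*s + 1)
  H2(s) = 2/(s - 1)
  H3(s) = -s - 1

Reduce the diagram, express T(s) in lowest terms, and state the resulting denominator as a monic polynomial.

Step 1. reduce the feedback loop with forward H2 and return H3; result (-2)/(s + 3)
Step 2. add H1, [H2/(1+H2*H3)] (parallel); result (-8*s - 14)/(2*s^2 + 7*s + 3)
Step 2 gives the fully reduced T(s), with no common factor left to cancel. The denominator's leading coefficient is 2, so divide each of its coefficients by 2 to get the monic form.

Hence the answer: s^2 + 7*s/2 + 3/2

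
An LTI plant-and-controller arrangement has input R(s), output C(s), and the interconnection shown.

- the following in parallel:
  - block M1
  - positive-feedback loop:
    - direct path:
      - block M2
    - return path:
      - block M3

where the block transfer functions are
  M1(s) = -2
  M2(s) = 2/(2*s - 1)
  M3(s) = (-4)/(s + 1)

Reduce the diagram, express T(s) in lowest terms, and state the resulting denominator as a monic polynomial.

[1] collapse the loop (M2 forward, M3 return) -> (2*s + 2)/(2*s^2 + s + 7)
[2] add M1, [M2/(1-M2*M3)] (parallel) -> (-4*s^2 - 12)/(2*s^2 + s + 7)
That last expression is T(s), already simplified. Scaling its denominator by 1/2 (the reciprocal of the leading coefficient) yields the monic denominator.

Answer: s^2 + s/2 + 7/2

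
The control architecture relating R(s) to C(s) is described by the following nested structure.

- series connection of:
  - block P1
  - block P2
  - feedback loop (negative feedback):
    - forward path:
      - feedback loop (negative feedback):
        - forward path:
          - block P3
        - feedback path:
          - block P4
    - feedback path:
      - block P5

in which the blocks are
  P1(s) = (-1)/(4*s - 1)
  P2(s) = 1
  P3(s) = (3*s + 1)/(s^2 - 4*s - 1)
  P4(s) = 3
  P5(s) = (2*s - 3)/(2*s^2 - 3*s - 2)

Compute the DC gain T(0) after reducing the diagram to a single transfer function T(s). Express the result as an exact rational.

Step 1. feedback reduction of P3, P4 -> (3*s + 1)/(s^2 + 5*s + 2)
Step 2. reduce the feedback loop with forward [P3/(1+P3*P4)] and return P5 -> (6*s^3 - 7*s^2 - 9*s - 2)/(2*s^4 + 7*s^3 - 7*s^2 - 23*s - 7)
Step 3. cascade P1, P2, [[P3/(1+P3*P4)]/(1+[P3/(1+P3*P4)]*P5)] -> (-6*s^3 + 7*s^2 + 9*s + 2)/(8*s^5 + 26*s^4 - 35*s^3 - 85*s^2 - 5*s + 7)
Step 3 gives the overall T(s). Then T(0) = 2/7.

Hence the answer: 2/7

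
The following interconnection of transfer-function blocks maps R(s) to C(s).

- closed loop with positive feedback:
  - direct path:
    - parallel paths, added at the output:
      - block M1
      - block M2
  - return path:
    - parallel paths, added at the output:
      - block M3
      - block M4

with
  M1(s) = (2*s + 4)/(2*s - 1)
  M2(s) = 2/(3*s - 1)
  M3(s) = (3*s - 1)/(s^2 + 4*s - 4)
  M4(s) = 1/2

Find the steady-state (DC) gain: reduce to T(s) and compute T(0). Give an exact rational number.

Reducing step by step:

Step 1. parallel reduction of M1, M2 = (6*s^2 + 14*s - 6)/(6*s^2 - 5*s + 1)
Step 2. reduce the parallel group M3, M4 = (s^2 + 10*s - 6)/(2*s^2 + 8*s - 8)
Step 3. collapse the loop ((M1+M2) forward, (M3+M4) return) = (6*s^4 + 38*s^3 + 26*s^2 - 80*s + 24)/(3*s^4 - 18*s^3 - 92*s^2 + 96*s - 22)
Evaluating the step-3 result (the overall T(s)) at s = 0 gives T(0) = 24/(-22) = -12/11.

Answer: -12/11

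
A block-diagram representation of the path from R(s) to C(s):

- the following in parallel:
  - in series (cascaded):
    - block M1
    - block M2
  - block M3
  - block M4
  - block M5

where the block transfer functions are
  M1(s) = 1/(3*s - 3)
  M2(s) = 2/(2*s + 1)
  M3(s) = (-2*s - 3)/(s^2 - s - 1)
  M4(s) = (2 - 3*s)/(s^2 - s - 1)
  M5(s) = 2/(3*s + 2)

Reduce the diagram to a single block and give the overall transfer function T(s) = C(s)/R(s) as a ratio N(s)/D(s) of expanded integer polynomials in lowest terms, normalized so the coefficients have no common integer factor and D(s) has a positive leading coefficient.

Step 1 - series reduction of M1, M2 gives 2/(6*s^2 - 3*s - 3)
Step 2 - parallel reduction of (M1*M2), M3, M4, M5, giving the overall T(s)

Hence the answer: (-78*s^4 - 45*s^3 + 58*s^2 + 47*s + 8)/(18*s^5 - 15*s^4 - 36*s^3 + 6*s^2 + 21*s + 6)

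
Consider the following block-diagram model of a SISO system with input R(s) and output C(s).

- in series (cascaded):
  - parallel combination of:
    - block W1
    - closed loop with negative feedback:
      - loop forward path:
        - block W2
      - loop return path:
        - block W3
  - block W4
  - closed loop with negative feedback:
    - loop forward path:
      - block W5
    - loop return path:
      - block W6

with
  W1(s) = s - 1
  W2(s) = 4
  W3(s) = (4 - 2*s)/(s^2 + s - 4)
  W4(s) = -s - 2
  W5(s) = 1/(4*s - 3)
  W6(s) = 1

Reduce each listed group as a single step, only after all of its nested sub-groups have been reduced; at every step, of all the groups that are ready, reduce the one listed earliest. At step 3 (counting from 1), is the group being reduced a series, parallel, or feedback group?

Answer: feedback

Working:
Step 1. close the feedback loop around W2, W3
Step 2. combine W1, [W2/(1+W2*W3)] in parallel
Step 3. feedback reduction of W5, W6
Step 4. reduce the series chain (W1+[W2/(1+W2*W3)]), W4, [W5/(1+W5*W6)]
The group at step 3 is a feedback group.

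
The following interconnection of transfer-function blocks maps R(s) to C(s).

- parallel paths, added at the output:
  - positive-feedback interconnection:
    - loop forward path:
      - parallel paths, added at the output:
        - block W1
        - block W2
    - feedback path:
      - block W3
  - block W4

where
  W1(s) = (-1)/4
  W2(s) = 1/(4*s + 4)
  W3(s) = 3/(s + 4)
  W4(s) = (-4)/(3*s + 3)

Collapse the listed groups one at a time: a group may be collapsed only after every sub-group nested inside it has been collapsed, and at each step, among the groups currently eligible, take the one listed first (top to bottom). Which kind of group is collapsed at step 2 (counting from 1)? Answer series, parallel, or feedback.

Step 1: reduce the parallel group W1, W2
Step 2: close the feedback loop around (W1+W2), W3
Step 3: sum the parallel branches [(W1+W2)/(1-(W1+W2)*W3)], W4
Step 2 collapses a feedback group.

Hence the answer: feedback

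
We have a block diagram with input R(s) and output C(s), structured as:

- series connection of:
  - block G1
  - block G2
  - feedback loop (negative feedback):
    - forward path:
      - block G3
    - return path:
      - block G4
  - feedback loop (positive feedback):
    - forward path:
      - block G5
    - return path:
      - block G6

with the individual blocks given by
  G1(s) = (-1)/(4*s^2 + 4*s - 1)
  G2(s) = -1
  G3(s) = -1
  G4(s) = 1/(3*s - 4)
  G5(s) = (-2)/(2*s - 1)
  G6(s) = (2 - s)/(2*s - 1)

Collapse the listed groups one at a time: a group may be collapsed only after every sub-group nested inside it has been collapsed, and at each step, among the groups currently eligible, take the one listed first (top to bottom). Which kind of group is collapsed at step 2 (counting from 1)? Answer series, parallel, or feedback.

Answer: feedback

Working:
Step 1. close the feedback loop around G3, G4
Step 2. reduce the feedback loop with forward G5 and return G6
Step 3. multiply G1, G2, [G3/(1+G3*G4)], [G5/(1-G5*G6)] (series)
So the answer for step 2 is feedback.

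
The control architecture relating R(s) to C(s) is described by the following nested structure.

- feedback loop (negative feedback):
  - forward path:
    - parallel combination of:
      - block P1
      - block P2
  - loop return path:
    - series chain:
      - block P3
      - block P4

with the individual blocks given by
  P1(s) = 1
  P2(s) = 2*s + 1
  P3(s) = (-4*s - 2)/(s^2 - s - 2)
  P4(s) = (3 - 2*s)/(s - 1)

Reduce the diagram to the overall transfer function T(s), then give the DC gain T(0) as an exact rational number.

Answer: -2/5

Working:
[1] reduce the parallel group P1, P2 -> 2*s + 2
[2] cascade P3, P4 -> (8*s^2 - 8*s - 6)/(s^3 - 2*s^2 - s + 2)
[3] collapse the loop ((P1+P2) forward, (P3*P4) return) -> (2*s^3 - 4*s^2 - 2*s + 4)/(17*s^2 - 19*s - 10)
That last expression is T(s); at s = 0 only the constant terms survive, so T(0) = 4/(-10) = -2/5.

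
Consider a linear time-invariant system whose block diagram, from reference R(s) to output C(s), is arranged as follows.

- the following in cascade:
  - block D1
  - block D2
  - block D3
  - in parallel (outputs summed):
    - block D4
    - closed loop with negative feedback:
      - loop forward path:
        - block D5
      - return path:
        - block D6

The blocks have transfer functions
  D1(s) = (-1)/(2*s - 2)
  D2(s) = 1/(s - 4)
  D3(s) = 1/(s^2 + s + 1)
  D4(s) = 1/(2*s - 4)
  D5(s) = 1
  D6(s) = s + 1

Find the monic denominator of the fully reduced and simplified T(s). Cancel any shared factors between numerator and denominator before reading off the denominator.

1. collapse the loop (D5 forward, D6 return): 1/(s + 2)
2. parallel reduction of D4, [D5/(1+D5*D6)]: (3*s - 2)/(2*s^2 - 8)
3. multiply D1, D2, D3, (D4+[D5/(1+D5*D6)]) (series): (2 - 3*s)/(4*s^6 - 16*s^5 - 16*s^4 + 60*s^3 + 16*s^2 + 16*s - 64)
That last expression is T(s), already simplified. Scaling its denominator by 1/4 (the reciprocal of the leading coefficient) yields the monic denominator.

Therefore the answer is s^6 - 4*s^5 - 4*s^4 + 15*s^3 + 4*s^2 + 4*s - 16.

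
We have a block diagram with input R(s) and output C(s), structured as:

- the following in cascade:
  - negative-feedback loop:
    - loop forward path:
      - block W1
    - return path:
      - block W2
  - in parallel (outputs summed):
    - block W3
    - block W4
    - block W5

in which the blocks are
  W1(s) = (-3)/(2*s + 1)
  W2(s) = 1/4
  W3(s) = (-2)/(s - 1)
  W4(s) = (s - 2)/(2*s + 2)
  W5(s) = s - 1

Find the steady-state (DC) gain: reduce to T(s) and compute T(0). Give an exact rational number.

The answer is 0.

Reasoning:
1. feedback reduction of W1, W2: (-12)/(8*s + 1)
2. add W3, W4, W5 (parallel): (2*s^3 - s^2 - 9*s)/(2*s^2 - 2)
3. combine [W1/(1+W1*W2)], (W3+W4+W5) in series: (-12*s^3 + 6*s^2 + 54*s)/(8*s^3 + s^2 - 8*s - 1)
That last expression is T(s); at s = 0 only the constant terms survive, so T(0) = 0/(-1) = 0.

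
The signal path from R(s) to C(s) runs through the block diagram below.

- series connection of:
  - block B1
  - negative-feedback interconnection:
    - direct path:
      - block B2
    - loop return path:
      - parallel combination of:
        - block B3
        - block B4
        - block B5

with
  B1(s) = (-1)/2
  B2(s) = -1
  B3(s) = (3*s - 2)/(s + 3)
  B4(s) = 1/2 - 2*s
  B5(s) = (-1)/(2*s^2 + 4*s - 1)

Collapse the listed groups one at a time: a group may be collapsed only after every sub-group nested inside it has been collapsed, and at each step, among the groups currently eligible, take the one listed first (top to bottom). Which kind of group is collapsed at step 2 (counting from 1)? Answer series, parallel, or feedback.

[1] combine B3, B4, B5 in parallel
[2] apply the feedback formula to B2, (B3+B4+B5)
[3] multiply B1, [B2/(1+B2*(B3+B4+B5))] (series)
At step 2 the group reduced is feedback.

Final answer: feedback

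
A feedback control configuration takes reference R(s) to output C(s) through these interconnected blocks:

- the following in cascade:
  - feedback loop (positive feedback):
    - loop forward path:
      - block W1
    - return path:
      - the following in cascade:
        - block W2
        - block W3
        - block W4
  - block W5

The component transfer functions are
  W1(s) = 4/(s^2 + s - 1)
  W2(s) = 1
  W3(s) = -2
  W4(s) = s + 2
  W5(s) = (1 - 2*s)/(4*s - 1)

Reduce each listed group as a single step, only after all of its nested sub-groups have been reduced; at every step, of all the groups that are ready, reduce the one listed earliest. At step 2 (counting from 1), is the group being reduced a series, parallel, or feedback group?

1. reduce the series chain W2, W3, W4
2. reduce the feedback loop with forward W1 and return (W2*W3*W4)
3. series reduction of [W1/(1-W1*(W2*W3*W4))], W5
Step 2: feedback.

Final answer: feedback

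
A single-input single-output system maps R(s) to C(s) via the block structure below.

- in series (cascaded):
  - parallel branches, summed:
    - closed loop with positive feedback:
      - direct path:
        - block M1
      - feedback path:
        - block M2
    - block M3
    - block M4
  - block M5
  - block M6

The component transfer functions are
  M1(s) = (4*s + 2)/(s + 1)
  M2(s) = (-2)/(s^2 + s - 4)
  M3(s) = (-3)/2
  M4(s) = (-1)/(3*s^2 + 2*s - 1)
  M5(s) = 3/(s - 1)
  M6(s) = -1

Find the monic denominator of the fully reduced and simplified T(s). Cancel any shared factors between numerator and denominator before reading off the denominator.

The answer is s^6 + 5*s^5/3 + 10*s^4/3 - 10*s^3/3 - 13*s^2/3 + 5*s/3.

Reasoning:
Step 1: apply the feedback formula to M1, M2, giving (4*s^3 + 6*s^2 - 14*s - 8)/(s^3 + 2*s^2 + 5*s)
Step 2: combine [M1/(1-M1*M2)], M3, M4 in parallel, giving (15*s^5 + 28*s^4 - 124*s^3 - 144*s^2 + s + 16)/(6*s^5 + 16*s^4 + 36*s^3 + 16*s^2 - 10*s)
Step 3: combine ([M1/(1-M1*M2)]+M3+M4), M5, M6 in series, giving (-45*s^5 - 84*s^4 + 372*s^3 + 432*s^2 - 3*s - 48)/(6*s^6 + 10*s^5 + 20*s^4 - 20*s^3 - 26*s^2 + 10*s)
T(s) is the step-3 result (common factors already cancelled). Leading coefficient of the denominator: 6. Divide through by 6 for the monic polynomial.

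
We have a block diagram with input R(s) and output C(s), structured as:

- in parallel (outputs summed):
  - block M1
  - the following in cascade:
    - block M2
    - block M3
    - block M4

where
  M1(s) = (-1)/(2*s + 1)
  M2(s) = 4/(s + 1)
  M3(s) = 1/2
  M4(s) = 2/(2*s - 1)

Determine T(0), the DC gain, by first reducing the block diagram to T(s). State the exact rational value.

1. reduce the series chain M2, M3, M4, giving 4/(2*s^2 + s - 1)
2. reduce the parallel group M1, (M2*M3*M4), giving (-2*s^2 + 7*s + 5)/(4*s^3 + 4*s^2 - s - 1)
That last expression is T(s); at s = 0 only the constant terms survive, so T(0) = 5/(-1) = -5.

Therefore the answer is -5.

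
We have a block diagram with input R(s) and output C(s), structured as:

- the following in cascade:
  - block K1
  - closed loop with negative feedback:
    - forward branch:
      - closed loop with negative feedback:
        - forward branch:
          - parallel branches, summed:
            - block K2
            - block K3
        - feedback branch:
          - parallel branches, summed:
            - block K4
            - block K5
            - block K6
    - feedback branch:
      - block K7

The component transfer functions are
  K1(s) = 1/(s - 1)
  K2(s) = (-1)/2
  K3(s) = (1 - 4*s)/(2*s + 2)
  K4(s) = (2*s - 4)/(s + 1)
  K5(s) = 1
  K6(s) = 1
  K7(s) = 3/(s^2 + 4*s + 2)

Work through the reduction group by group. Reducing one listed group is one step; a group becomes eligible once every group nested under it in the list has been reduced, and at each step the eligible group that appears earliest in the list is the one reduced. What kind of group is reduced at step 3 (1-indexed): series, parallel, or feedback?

(1) combine K2, K3 in parallel
(2) combine K4, K5, K6 in parallel
(3) apply the feedback formula to (K2+K3), (K4+K5+K6)
(4) close the feedback loop around [(K2+K3)/(1+(K2+K3)*(K4+K5+K6))], K7
(5) multiply K1, [[(K2+K3)/(1+(K2+K3)*(K4+K5+K6))]/(1+[(K2+K3)/(1+(K2+K3)*(K4+K5+K6))]*K7)] (series)
Step 3: feedback.

Hence the answer: feedback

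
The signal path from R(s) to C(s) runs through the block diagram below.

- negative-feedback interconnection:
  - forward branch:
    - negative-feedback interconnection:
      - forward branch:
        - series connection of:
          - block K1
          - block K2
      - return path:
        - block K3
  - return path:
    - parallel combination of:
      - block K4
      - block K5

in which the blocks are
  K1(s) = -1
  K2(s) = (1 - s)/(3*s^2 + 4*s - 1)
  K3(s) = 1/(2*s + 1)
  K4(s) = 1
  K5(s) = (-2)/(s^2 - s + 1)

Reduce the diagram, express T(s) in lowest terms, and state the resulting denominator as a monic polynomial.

Answer: s^5 + 7*s^4/6 - 5*s^3/6 + 2*s^2/3 + 7*s/6 - 1/6

Working:
[1] combine K1, K2 in series gives (s - 1)/(3*s^2 + 4*s - 1)
[2] reduce the feedback loop with forward (K1*K2) and return K3 gives (2*s^2 - s - 1)/(6*s^3 + 11*s^2 + 3*s - 2)
[3] sum the parallel branches K4, K5 gives (s^2 - s - 1)/(s^2 - s + 1)
[4] apply the feedback formula to [(K1*K2)/(1+(K1*K2)*K3)], (K4+K5) gives (2*s^4 - 3*s^3 + 2*s^2 - 1)/(6*s^5 + 7*s^4 - 5*s^3 + 4*s^2 + 7*s - 1)
Step 4 gives the fully reduced T(s), with no common factor left to cancel. The denominator's leading coefficient is 6, so divide each of its coefficients by 6 to get the monic form.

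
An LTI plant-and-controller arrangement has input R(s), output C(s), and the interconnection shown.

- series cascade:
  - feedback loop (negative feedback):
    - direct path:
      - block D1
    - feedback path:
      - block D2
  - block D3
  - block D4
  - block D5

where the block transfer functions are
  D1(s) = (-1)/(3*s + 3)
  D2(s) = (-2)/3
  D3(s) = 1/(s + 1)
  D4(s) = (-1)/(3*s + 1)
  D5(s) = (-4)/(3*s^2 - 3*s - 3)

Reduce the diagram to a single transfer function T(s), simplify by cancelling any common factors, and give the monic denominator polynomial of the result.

Reducing step by step:

Step 1. apply the feedback formula to D1, D2, giving (-3)/(9*s + 11)
Step 2. series reduction of [D1/(1+D1*D2)], D3, D4, D5, giving (-4)/(27*s^5 + 42*s^4 - 43*s^3 - 111*s^2 - 64*s - 11)
The result of step 2 is T(s) in lowest terms. Its denominator has leading coefficient 27; dividing the denominator through by 27 makes it monic.

Answer: s^5 + 14*s^4/9 - 43*s^3/27 - 37*s^2/9 - 64*s/27 - 11/27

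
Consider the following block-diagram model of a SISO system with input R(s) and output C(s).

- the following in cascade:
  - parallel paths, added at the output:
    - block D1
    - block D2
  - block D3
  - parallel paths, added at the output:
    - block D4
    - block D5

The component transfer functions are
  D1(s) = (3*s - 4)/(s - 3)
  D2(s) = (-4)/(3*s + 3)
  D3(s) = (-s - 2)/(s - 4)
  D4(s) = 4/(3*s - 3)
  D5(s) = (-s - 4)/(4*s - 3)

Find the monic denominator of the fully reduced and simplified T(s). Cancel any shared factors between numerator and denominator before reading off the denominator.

Reducing step by step:

(1) combine D1, D2 in parallel; result (9*s^2 - 7*s)/(3*s^2 - 6*s - 9)
(2) combine D4, D5 in parallel; result (-3*s^2 + 7*s)/(12*s^2 - 21*s + 9)
(3) reduce the series chain (D1+D2), D3, (D4+D5); result (27*s^5 - 30*s^4 - 119*s^3 + 98*s^2)/(36*s^5 - 279*s^4 + 585*s^3 - 45*s^2 - 621*s + 324)
The result of step 3 is T(s) in lowest terms. Its denominator has leading coefficient 36; dividing the denominator through by 36 makes it monic.

Answer: s^5 - 31*s^4/4 + 65*s^3/4 - 5*s^2/4 - 69*s/4 + 9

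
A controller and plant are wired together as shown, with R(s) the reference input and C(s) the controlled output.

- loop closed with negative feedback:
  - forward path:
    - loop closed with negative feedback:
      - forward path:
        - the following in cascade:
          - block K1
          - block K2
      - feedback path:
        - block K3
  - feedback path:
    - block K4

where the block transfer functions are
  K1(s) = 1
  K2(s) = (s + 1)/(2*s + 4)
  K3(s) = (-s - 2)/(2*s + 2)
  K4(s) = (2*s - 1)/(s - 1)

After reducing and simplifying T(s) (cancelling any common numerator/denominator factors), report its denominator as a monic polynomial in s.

First reduce the diagram to T(s).

(1) reduce the series chain K1, K2 = (s + 1)/(2*s + 4)
(2) close the feedback loop around (K1*K2), K3 = (2*s + 2)/(3*s + 6)
(3) feedback reduction of [(K1*K2)/(1+(K1*K2)*K3)], K4 = (2*s^2 - 2)/(7*s^2 + 5*s - 8)
Step 3 gives the fully reduced T(s), with no common factor left to cancel. The denominator's leading coefficient is 7, so divide each of its coefficients by 7 to get the monic form.

Answer: s^2 + 5*s/7 - 8/7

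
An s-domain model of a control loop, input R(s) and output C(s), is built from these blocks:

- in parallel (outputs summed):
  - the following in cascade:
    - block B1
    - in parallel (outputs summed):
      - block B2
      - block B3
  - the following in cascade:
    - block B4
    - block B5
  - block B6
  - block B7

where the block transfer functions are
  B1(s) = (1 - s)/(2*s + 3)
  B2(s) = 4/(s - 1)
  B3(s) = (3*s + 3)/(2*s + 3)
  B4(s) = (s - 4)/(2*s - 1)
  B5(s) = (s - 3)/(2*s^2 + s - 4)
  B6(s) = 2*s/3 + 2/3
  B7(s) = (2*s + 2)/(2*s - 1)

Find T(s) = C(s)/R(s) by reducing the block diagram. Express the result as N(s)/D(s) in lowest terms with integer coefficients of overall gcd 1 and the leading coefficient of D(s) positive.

Answer: (32*s^6 + 140*s^5 + 228*s^4 - 7*s^3 - 301*s^2 - 54*s + 72)/(48*s^5 + 144*s^4 - 276*s^2 - 99*s + 108)

Working:
[1] add B2, B3 (parallel), giving (3*s^2 + 8*s + 9)/(2*s^2 + s - 3)
[2] series reduction of B1, (B2+B3), giving (-3*s^2 - 8*s - 9)/(4*s^2 + 12*s + 9)
[3] multiply B4, B5 (series), giving (s^2 - 7*s + 12)/(4*s^3 - 9*s + 4)
[4] sum the parallel branches (B1*(B2+B3)), (B4*B5), B6, B7 - this is the overall T(s), already in the required normalized form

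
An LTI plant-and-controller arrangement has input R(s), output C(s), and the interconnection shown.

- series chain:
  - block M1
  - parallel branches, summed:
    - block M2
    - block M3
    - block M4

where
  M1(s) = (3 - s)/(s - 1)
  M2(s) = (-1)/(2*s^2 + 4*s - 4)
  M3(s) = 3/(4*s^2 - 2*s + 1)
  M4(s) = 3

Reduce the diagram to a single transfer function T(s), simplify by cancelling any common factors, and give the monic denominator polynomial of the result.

The answer is s^5 + s^4/2 - 17*s^3/4 + 17*s^2/4 - 2*s + 1/2.

Reasoning:
Step 1. parallel reduction of M2, M3, M4, giving (24*s^4 + 36*s^3 - 64*s^2 + 50*s - 25)/(8*s^4 + 12*s^3 - 22*s^2 + 12*s - 4)
Step 2. cascade M1, (M2+M3+M4), giving (-24*s^5 + 36*s^4 + 172*s^3 - 242*s^2 + 175*s - 75)/(8*s^5 + 4*s^4 - 34*s^3 + 34*s^2 - 16*s + 4)
That last expression is T(s), already simplified. Scaling its denominator by 1/8 (the reciprocal of the leading coefficient) yields the monic denominator.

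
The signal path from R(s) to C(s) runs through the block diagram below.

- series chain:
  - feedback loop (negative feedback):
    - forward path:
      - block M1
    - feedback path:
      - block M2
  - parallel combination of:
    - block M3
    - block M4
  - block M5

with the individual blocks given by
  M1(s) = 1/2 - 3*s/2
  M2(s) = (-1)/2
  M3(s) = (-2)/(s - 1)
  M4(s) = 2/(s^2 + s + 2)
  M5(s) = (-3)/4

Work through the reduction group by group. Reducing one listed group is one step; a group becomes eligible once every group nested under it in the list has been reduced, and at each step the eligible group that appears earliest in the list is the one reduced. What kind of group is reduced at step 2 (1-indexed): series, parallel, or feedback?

1. feedback reduction of M1, M2
2. parallel reduction of M3, M4
3. multiply [M1/(1+M1*M2)], (M3+M4), M5 (series)
Step 2: parallel.

Final answer: parallel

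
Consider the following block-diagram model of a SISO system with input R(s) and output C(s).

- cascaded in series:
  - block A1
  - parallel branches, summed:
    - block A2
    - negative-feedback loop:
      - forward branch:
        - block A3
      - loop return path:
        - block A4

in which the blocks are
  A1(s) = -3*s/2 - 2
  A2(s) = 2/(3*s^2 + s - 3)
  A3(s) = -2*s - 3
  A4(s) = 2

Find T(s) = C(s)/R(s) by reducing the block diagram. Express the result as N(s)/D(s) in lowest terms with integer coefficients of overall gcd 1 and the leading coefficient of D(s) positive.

Answer: (-18*s^4 - 57*s^3 - 59*s^2 - 23*s - 4)/(24*s^3 + 38*s^2 - 14*s - 30)

Working:
Step 1. collapse the loop (A3 forward, A4 return) -> (2*s + 3)/(4*s + 5)
Step 2. parallel reduction of A2, [A3/(1+A3*A4)] -> (6*s^3 + 11*s^2 + 5*s + 1)/(12*s^3 + 19*s^2 - 7*s - 15)
Step 3. cascade A1, (A2+[A3/(1+A3*A4)]): this yields T(s), and no further normalization is needed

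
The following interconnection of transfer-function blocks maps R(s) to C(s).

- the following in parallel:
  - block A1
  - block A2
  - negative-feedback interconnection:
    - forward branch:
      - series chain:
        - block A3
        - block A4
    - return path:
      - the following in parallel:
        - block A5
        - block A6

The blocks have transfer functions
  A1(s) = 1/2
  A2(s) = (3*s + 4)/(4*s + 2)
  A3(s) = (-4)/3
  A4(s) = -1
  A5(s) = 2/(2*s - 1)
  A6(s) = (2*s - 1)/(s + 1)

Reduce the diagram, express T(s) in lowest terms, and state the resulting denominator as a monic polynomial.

[1] cascade A3, A4, giving 4/3
[2] sum the parallel branches A5, A6, giving (4*s^2 - 2*s + 3)/(2*s^2 + s - 1)
[3] close the feedback loop around (A3*A4), (A5+A6), giving (8*s^2 + 4*s - 4)/(22*s^2 - 5*s + 9)
[4] combine A1, A2, [(A3*A4)/(1+(A3*A4)*(A5+A6))] in parallel, giving (142*s^3 + 117*s^2 + 12*s + 37)/(88*s^3 + 24*s^2 + 26*s + 18)
No further cancellation is possible in the step-4 result, so that is T(s). Its denominator becomes monic after dividing by the leading coefficient 88.

Therefore the answer is s^3 + 3*s^2/11 + 13*s/44 + 9/44.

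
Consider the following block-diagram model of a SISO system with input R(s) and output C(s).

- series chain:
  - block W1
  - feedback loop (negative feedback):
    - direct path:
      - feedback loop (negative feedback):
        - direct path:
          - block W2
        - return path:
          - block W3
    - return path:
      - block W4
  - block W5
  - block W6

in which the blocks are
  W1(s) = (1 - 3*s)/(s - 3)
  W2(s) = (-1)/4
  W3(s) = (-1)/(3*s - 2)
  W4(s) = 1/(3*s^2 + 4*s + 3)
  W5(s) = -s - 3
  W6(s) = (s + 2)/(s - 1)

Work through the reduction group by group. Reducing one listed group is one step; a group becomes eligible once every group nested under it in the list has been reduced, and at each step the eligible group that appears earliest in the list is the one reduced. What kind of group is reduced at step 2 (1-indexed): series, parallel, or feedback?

(1) collapse the loop (W2 forward, W3 return)
(2) reduce the feedback loop with forward [W2/(1+W2*W3)] and return W4
(3) series reduction of W1, [[W2/(1+W2*W3)]/(1+[W2/(1+W2*W3)]*W4)], W5, W6
The group at step 2 is a feedback group.

Hence the answer: feedback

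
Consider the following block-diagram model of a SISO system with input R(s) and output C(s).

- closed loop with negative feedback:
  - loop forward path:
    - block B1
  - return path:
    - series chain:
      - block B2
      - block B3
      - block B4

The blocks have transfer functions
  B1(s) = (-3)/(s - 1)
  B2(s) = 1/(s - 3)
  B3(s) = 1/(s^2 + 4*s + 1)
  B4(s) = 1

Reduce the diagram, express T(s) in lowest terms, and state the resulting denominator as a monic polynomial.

Step 1. series reduction of B2, B3, B4; result 1/(s^3 + s^2 - 11*s - 3)
Step 2. collapse the loop (B1 forward, (B2*B3*B4) return); result (-3*s^3 - 3*s^2 + 33*s + 9)/(s^4 - 12*s^2 + 8*s)
The result of step 2 is T(s) in lowest terms. Its denominator already has leading coefficient 1, so it is monic as it stands.

Therefore the answer is s^4 - 12*s^2 + 8*s.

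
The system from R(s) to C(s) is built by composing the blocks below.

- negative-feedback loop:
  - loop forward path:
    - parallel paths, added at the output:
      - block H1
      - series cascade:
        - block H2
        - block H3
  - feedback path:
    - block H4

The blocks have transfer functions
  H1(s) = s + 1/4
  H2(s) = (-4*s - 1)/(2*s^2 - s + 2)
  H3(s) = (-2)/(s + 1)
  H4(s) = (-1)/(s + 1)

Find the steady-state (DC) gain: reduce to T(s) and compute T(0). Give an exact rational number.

(1) combine H2, H3 in series gives (8*s + 2)/(2*s^3 + s^2 + s + 2)
(2) add H1, (H2*H3) (parallel) gives (8*s^4 + 6*s^3 + 5*s^2 + 41*s + 10)/(8*s^3 + 4*s^2 + 4*s + 8)
(3) reduce the feedback loop with forward (H1+(H2*H3)) and return H4 gives (8*s^5 + 14*s^4 + 11*s^3 + 46*s^2 + 51*s + 10)/(6*s^3 + 3*s^2 - 29*s - 2)
That last expression is T(s); at s = 0 only the constant terms survive, so T(0) = 10/(-2) = -5.

Final answer: -5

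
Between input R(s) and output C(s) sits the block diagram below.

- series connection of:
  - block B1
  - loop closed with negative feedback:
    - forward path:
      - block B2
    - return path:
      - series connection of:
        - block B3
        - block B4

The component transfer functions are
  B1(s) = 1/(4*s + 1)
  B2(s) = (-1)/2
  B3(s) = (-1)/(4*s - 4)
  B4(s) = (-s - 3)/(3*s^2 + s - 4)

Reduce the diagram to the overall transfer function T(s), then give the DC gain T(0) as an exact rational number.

Step 1 - multiply B3, B4 (series): (s + 3)/(12*s^3 - 8*s^2 - 20*s + 16)
Step 2 - apply the feedback formula to B2, (B3*B4): (-12*s^3 + 8*s^2 + 20*s - 16)/(24*s^3 - 16*s^2 - 41*s + 29)
Step 3 - combine B1, [B2/(1+B2*(B3*B4))] in series: (-12*s^3 + 8*s^2 + 20*s - 16)/(96*s^4 - 40*s^3 - 180*s^2 + 75*s + 29)
That last expression is T(s); at s = 0 only the constant terms survive, so T(0) = -16/29.

Answer: -16/29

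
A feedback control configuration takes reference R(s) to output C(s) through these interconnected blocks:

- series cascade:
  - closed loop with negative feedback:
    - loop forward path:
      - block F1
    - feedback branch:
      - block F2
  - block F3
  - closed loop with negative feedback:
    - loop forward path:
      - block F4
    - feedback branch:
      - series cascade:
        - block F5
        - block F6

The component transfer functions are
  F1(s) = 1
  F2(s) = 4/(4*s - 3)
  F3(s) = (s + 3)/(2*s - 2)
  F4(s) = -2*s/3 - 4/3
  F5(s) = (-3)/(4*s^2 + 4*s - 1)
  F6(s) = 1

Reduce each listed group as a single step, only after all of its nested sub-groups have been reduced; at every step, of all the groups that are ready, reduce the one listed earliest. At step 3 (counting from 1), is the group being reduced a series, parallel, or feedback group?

Step 1 - apply the feedback formula to F1, F2
Step 2 - reduce the series chain F5, F6
Step 3 - reduce the feedback loop with forward F4 and return (F5*F6)
Step 4 - reduce the series chain [F1/(1+F1*F2)], F3, [F4/(1+F4*(F5*F6))]
Step 3: feedback.

Hence the answer: feedback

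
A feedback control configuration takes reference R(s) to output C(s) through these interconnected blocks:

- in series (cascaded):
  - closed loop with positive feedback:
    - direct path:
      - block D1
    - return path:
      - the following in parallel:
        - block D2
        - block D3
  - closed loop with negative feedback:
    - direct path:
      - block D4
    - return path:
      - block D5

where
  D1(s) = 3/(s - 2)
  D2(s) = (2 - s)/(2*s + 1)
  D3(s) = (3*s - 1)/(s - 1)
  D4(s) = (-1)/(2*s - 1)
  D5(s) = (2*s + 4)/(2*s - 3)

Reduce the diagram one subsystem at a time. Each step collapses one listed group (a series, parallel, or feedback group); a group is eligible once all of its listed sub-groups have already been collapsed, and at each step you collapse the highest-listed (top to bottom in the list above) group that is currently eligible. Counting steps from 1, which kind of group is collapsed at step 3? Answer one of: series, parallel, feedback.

(1) add D2, D3 (parallel)
(2) apply the feedback formula to D1, (D2+D3)
(3) reduce the feedback loop with forward D4 and return D5
(4) multiply [D1/(1-D1*(D2+D3))], [D4/(1+D4*D5)] (series)
The group at step 3 is a feedback group.

Final answer: feedback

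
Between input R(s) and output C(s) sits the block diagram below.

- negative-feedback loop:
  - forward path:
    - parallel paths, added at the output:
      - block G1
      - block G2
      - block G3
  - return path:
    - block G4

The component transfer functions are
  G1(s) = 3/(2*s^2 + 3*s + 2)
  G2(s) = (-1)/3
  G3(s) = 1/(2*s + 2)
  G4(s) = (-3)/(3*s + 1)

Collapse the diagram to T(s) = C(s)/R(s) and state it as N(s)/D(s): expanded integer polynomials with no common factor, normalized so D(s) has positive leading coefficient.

First reduce the diagram to T(s).

(1) sum the parallel branches G1, G2, G3 -> (-4*s^3 - 4*s^2 + 17*s + 20)/(12*s^3 + 30*s^2 + 30*s + 12)
(2) close the feedback loop around (G1+G2+G3), G4; the result is T(s) itself (integer coefficients, no common factor, positive leading denominator coefficient)

Answer: (-12*s^4 - 16*s^3 + 47*s^2 + 77*s + 20)/(36*s^4 + 114*s^3 + 132*s^2 + 15*s - 48)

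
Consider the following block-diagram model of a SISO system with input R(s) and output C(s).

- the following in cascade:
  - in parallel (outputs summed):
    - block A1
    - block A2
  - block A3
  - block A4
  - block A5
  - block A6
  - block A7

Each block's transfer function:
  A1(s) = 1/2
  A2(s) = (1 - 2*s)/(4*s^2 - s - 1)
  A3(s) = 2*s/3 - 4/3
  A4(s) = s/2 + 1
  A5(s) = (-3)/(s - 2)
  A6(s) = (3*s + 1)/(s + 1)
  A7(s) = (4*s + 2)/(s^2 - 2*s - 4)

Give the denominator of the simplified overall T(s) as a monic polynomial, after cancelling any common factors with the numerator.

Reducing step by step:

Step 1 - reduce the parallel group A1, A2 = (4*s^2 - 5*s + 1)/(8*s^2 - 2*s - 2)
Step 2 - cascade (A1+A2), A3, A4, A5, A6, A7 = (-24*s^5 - 38*s^4 + 35*s^3 + 30*s^2 - s - 2)/(4*s^5 - 5*s^4 - 24*s^3 - 9*s^2 + 10*s + 4)
That last expression is T(s), already simplified. Scaling its denominator by 1/4 (the reciprocal of the leading coefficient) yields the monic denominator.

Answer: s^5 - 5*s^4/4 - 6*s^3 - 9*s^2/4 + 5*s/2 + 1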